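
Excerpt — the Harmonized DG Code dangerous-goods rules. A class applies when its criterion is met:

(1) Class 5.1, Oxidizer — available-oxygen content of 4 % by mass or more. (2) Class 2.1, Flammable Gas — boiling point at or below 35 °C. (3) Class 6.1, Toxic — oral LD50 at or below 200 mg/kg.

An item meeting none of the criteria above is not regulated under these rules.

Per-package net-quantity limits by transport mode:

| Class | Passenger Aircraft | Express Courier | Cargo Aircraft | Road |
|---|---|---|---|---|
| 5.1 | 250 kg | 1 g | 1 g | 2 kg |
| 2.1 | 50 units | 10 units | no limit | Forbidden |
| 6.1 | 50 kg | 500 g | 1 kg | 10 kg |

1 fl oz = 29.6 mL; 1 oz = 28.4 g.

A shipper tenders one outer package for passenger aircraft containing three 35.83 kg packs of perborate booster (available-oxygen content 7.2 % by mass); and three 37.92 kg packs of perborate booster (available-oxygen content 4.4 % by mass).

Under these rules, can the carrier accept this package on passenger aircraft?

Yes

Perborate booster: available-oxygen content 7.2 % by mass ≥ 4 % by mass → Class 5.1 (Oxidizer).
With available-oxygen content 4.4 % by mass (≥ 4 % by mass), the perborate booster falls in Class 5.1.
Class 5.1 net quantity: (three 35.83 kg packs = 107.49 kg) + (three 37.92 kg packs = 113.76 kg) = 221.25 kg.
That is within the Class 5.1 passenger aircraft limit of 250 kg.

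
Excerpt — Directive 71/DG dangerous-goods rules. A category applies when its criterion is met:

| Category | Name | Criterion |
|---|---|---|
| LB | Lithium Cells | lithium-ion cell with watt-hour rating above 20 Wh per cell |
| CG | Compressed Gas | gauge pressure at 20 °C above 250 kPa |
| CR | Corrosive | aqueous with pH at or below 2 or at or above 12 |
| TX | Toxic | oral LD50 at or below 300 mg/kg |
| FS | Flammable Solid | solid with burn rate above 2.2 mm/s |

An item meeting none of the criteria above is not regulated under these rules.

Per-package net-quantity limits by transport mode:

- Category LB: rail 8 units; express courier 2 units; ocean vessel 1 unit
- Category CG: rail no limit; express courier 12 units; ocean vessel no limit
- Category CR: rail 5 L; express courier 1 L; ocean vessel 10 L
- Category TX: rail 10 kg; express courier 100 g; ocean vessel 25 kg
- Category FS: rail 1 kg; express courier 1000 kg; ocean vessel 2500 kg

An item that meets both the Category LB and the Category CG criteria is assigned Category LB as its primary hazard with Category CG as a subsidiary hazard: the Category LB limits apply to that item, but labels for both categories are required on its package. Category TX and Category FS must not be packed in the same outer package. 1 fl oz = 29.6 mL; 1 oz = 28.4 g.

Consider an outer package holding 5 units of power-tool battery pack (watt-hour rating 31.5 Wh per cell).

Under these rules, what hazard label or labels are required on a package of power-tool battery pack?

With watt-hour rating 31.5 Wh per cell (> 20 Wh per cell), the power-tool battery pack falls in Category LB.
Only the Category LB label is required.

Category LB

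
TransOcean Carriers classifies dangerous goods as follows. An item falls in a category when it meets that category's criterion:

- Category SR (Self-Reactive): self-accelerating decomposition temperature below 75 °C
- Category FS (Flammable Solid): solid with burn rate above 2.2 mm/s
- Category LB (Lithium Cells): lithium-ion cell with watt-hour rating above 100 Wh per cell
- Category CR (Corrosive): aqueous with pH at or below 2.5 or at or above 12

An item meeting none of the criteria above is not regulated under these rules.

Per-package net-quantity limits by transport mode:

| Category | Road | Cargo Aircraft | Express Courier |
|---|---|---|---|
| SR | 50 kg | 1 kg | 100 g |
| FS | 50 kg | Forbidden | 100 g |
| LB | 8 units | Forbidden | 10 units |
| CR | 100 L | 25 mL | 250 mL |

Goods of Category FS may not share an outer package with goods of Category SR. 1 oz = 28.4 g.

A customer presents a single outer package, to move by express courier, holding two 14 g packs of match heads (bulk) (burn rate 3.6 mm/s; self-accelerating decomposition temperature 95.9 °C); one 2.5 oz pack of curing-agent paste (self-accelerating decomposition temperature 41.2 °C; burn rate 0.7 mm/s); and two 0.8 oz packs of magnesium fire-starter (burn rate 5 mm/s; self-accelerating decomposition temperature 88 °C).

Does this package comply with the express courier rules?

Burn rate 3.6 mm/s meets the Category FS criterion (Flammable Solid), so the match heads (bulk) are Category FS.
The curing-agent paste has self-accelerating decomposition temperature 41.2 °C, which is < 75 °C, so it is Category SR (Self-Reactive).
The magnesium fire-starter has burn rate 5 mm/s, which is > 2.2 mm/s, so it is Category FS (Flammable Solid).
Category FS net quantity: (two 14 g packs = 28 g) + (two 0.8 oz packs = 45.44 g) = 73.44 g.
That is within the Category FS express courier limit of 100 g.
Category SR quantity: one 2.5 oz pack = 71 g.
71 g is within the express courier limit of 100 g for Category SR.
Category FS and Category SR may not share an outer package.

No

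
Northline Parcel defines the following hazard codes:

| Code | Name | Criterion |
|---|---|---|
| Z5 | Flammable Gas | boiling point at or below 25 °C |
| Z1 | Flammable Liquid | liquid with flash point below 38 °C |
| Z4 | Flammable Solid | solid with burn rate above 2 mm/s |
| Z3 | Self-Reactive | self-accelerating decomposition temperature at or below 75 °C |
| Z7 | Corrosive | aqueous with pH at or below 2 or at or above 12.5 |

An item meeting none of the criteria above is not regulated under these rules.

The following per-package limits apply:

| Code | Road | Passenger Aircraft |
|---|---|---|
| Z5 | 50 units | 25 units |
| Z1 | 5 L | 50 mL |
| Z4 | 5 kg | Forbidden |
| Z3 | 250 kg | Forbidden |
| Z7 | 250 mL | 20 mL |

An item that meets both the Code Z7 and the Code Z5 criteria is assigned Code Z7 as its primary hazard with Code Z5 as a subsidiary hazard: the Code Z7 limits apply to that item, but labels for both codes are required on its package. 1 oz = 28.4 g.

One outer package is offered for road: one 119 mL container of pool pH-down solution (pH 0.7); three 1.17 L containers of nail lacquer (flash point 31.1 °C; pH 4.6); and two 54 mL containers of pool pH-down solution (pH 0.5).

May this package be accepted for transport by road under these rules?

pH 0.7 meets the Code Z7 criterion (Corrosive), so the pool pH-down solution is Code Z7.
The nail lacquer has flash point 31.1 °C, which is < 38 °C, so it is Code Z1 (Flammable Liquid).
Pool pH-down solution: pH 0.5 ≤ 2 → Code Z7 (Corrosive).
Total Code Z7: 119 mL + (two 54 mL containers = 108 mL) = 227 mL.
That is within the Code Z7 road limit of 250 mL.
Code Z1 quantity: three 1.17 L containers = 3.51 L.
3.51 L ≤ 5 L (road limit, Code Z1) — within limit.
Every hazard code is within its road limit and no segregation rule is violated.

Yes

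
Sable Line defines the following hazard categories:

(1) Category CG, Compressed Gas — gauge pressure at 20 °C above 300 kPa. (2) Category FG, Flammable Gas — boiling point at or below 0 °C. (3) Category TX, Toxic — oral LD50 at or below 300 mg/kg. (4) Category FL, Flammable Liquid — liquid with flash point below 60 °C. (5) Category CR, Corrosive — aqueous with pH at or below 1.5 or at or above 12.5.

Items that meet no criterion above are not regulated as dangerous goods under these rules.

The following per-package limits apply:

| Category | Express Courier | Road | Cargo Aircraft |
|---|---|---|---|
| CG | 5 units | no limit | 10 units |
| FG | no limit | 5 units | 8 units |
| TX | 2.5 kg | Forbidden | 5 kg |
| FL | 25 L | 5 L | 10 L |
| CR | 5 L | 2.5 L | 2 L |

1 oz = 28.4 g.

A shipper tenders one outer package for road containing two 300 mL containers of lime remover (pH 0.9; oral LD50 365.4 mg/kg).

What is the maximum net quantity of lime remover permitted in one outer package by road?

With pH 0.9 (≤ 1.5), the lime remover falls in Category CR.
The road limit for Category CR is 2.5 L.

2.5 L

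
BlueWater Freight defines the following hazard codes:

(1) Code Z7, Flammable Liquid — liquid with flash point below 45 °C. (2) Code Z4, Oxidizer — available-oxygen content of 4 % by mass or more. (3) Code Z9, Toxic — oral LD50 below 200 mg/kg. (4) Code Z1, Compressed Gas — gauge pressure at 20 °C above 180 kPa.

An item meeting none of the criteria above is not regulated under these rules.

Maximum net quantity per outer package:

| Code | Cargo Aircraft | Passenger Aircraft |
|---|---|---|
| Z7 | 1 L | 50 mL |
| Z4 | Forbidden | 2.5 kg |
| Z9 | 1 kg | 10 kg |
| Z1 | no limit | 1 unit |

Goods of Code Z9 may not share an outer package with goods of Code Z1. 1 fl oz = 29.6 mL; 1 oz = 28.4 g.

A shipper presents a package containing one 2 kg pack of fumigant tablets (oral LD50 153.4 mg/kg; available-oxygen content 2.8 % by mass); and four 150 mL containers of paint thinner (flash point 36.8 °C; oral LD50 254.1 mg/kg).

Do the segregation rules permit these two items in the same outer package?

Oral LD50 153.4 mg/kg meets the Code Z9 criterion (Toxic), so the fumigant tablets are Code Z9.
Flash point 36.8 °C meets the Code Z7 criterion (Flammable Liquid), so the paint thinner is Code Z7.
No segregation rule bars Code Z9 with Code Z7.

Yes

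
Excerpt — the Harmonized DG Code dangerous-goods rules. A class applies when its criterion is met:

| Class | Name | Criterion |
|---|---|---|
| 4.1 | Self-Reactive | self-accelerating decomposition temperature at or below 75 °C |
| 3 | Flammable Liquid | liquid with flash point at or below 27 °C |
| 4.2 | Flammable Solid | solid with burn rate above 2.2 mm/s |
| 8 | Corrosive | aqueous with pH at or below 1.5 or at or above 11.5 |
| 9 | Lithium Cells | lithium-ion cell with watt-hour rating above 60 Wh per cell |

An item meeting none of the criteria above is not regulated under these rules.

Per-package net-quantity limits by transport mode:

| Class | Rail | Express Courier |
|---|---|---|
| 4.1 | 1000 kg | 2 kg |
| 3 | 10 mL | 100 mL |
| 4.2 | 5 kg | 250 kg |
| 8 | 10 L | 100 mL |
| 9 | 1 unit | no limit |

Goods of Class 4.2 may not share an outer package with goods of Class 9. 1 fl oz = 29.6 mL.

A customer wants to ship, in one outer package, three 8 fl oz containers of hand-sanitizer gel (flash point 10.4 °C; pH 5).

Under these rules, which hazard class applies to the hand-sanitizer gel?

Hand-sanitizer gel: flash point 10.4 °C ≤ 27 °C → Class 3 (Flammable Liquid).

Class 3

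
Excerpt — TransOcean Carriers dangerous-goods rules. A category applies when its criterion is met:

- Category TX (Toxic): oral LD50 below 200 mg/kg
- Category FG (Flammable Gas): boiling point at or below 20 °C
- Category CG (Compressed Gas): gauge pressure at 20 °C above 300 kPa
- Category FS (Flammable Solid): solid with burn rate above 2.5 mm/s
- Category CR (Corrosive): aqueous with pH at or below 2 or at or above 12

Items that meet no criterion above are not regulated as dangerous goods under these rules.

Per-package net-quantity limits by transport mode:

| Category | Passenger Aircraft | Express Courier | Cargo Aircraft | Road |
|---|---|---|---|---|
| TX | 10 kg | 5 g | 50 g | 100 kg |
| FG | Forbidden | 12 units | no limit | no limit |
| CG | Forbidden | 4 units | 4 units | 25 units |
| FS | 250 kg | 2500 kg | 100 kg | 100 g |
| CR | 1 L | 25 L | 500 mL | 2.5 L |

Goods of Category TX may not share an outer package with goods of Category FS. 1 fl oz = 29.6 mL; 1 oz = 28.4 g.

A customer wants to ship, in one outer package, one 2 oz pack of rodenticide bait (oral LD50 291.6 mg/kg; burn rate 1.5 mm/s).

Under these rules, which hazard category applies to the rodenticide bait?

oral LD50 291.6 mg/kg is not below 200 mg/kg, so Category TX does not apply.
burn rate 1.5 mm/s is not above 2.5 mm/s, so Category FS does not apply.
No criterion is met, so the item is not regulated.

Not regulated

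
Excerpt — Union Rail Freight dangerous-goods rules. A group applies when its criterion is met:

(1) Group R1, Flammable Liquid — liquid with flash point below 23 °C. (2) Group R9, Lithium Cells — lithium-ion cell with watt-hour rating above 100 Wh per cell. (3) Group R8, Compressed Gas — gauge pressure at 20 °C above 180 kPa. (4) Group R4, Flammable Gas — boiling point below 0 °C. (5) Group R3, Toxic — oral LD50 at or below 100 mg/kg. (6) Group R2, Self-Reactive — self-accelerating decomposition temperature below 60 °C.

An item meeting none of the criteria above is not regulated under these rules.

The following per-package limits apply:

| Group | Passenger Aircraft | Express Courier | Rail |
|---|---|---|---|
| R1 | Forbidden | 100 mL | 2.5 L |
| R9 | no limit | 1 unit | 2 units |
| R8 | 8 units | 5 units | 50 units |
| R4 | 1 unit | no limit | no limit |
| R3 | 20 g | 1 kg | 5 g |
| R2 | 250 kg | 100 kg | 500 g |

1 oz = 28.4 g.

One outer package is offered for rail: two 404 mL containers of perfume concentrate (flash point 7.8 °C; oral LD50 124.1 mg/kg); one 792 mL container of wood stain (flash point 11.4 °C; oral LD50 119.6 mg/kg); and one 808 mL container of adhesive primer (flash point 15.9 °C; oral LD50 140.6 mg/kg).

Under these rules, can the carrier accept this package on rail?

With flash point 7.8 °C (< 23 °C), the perfume concentrate falls in Group R1.
With flash point 11.4 °C (< 23 °C), the wood stain falls in Group R1.
The adhesive primer has flash point 15.9 °C, which is < 23 °C, so it is Group R1 (Flammable Liquid).
Total Group R1: (two 404 mL containers = 808 mL) + 792 mL + 808 mL = 2.408 L.
That is within the Group R1 rail limit of 2.5 L.

Yes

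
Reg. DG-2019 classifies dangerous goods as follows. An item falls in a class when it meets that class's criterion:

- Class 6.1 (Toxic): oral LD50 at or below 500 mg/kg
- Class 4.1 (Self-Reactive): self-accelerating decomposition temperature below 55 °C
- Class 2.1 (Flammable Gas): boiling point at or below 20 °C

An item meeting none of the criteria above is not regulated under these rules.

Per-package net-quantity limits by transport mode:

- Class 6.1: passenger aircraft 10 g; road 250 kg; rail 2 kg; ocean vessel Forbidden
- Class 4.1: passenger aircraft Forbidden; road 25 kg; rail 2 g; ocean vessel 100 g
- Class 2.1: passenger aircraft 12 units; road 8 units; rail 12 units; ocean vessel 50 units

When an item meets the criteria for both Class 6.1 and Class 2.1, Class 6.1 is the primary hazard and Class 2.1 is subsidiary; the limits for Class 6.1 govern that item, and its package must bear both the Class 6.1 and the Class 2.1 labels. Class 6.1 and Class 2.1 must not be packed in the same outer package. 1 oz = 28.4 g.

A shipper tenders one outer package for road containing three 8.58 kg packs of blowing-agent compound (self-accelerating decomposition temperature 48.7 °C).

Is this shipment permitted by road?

No

With self-accelerating decomposition temperature 48.7 °C (< 55 °C), the blowing-agent compound falls in Class 4.1.
Class 4.1 quantity: three 8.58 kg packs = 25.74 kg.
25.74 kg > 25 kg (road limit, Class 4.1) — over the limit.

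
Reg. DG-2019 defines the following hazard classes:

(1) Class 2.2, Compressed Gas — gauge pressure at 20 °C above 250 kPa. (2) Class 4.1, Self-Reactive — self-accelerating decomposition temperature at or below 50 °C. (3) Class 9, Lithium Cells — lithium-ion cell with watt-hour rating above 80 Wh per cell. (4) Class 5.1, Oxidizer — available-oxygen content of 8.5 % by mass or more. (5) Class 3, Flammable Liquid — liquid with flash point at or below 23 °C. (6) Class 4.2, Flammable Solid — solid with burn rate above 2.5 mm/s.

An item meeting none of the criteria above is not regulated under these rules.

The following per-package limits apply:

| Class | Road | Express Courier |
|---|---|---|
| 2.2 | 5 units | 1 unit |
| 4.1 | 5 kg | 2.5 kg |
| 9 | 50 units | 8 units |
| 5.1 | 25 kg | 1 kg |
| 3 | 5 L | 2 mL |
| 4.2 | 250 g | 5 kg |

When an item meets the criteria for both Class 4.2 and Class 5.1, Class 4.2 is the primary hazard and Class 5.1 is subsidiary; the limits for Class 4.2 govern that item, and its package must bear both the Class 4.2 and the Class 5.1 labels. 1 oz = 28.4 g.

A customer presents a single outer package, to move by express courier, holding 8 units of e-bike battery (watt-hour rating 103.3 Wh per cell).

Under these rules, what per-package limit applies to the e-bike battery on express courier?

8 units

Watt-hour rating 103.3 Wh per cell meets the Class 9 criterion (Lithium Cells), so the e-bike battery is Class 9.
The express courier limit for Class 9 is 8 units.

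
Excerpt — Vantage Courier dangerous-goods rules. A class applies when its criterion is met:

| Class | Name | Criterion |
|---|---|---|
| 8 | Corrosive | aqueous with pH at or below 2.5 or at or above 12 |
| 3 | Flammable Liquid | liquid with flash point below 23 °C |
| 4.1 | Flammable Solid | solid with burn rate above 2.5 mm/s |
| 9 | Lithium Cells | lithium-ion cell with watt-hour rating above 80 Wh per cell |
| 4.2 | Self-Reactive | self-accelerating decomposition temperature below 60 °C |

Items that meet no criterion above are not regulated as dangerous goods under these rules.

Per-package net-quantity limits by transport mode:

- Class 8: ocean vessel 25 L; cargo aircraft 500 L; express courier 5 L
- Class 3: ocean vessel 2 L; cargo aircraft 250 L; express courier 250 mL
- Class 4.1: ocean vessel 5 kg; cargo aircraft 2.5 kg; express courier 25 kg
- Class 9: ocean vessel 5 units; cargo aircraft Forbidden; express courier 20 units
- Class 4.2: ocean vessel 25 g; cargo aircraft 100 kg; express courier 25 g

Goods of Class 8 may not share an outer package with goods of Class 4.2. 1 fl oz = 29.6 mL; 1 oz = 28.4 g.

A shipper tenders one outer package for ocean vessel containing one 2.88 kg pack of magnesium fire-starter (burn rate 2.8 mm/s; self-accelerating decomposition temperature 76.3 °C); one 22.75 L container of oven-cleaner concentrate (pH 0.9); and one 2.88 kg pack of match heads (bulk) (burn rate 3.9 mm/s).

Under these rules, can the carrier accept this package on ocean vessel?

No

Burn rate 2.8 mm/s meets the Class 4.1 criterion (Flammable Solid), so the magnesium fire-starter is Class 4.1.
Oven-cleaner concentrate: pH 0.9 ≤ 2.5 → Class 8 (Corrosive).
Burn rate 3.9 mm/s meets the Class 4.1 criterion (Flammable Solid), so the match heads (bulk) are Class 4.1.
Class 4.1 net quantity: 2.88 kg + 2.88 kg = 5.76 kg.
5.76 kg exceeds the ocean vessel limit of 5 kg for Class 4.1.
Class 8 quantity: 22.75 L.
That is within the Class 8 ocean vessel limit of 25 L.
The segregation rule (Class 8 with Class 4.2) does not apply to Class 4.1 with Class 8.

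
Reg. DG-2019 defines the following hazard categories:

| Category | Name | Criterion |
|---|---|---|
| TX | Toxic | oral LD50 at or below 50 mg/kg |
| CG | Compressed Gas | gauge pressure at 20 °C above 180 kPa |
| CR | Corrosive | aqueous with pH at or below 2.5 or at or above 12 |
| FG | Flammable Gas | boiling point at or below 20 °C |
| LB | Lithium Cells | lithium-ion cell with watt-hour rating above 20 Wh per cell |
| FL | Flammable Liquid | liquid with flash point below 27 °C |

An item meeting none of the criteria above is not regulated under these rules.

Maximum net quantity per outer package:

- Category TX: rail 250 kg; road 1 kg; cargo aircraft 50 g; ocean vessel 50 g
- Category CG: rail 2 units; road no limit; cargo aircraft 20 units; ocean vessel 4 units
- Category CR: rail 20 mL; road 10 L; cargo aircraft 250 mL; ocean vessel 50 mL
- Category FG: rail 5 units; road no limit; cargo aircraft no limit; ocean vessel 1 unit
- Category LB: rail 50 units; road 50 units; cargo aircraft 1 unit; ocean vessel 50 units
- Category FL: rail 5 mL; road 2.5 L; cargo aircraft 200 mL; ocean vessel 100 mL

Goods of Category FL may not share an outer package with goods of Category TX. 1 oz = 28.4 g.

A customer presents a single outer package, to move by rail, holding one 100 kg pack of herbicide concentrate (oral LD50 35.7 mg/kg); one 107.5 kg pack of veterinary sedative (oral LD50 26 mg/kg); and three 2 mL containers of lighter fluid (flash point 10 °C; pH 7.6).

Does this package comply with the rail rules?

No

The herbicide concentrate has oral LD50 35.7 mg/kg, which is ≤ 50 mg/kg, so it is Category TX (Toxic).
With oral LD50 26 mg/kg (≤ 50 mg/kg), the veterinary sedative falls in Category TX.
The lighter fluid has flash point 10 °C, which is < 27 °C, so it is Category FL (Flammable Liquid).
Category FL quantity: three 2 mL containers = 6 mL.
6 mL > 5 mL (rail limit, Category FL) — over the limit.
Total Category TX: 100 kg + 107.5 kg = 207.5 kg.
207.5 kg is within the rail limit of 250 kg for Category TX.
Category FL and Category TX may not share an outer package.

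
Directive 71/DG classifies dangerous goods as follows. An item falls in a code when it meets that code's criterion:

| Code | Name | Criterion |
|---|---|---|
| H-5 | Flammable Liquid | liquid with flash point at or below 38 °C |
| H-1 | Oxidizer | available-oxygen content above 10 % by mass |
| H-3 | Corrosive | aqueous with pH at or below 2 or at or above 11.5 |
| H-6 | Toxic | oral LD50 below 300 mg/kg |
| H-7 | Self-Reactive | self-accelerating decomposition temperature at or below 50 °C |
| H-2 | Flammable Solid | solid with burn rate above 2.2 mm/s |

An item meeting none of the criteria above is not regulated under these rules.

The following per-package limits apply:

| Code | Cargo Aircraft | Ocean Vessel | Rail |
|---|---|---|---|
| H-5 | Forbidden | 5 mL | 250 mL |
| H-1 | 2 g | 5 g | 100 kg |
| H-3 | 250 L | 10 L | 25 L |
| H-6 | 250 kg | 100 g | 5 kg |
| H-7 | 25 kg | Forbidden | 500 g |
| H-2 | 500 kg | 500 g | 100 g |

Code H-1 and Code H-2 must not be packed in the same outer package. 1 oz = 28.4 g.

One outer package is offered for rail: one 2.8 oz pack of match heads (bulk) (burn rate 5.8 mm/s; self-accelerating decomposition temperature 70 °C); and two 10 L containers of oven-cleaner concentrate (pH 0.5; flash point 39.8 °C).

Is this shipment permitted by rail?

The match heads (bulk) have burn rate 5.8 mm/s, which is > 2.2 mm/s, so they are Code H-2 (Flammable Solid).
pH 0.5 meets the Code H-3 criterion (Corrosive), so the oven-cleaner concentrate is Code H-3.
Code H-2 quantity: one 2.8 oz pack = 79.52 g.
79.52 g ≤ 100 g (rail limit, Code H-2) — within limit.
Code H-3 quantity: two 10 L containers = 20 L.
20 L is within the rail limit of 25 L for Code H-3.
The segregation rule (Code H-1 with Code H-2) does not apply to Code H-2 with Code H-3.
Every hazard code is within its rail limit and no segregation rule is violated.

Yes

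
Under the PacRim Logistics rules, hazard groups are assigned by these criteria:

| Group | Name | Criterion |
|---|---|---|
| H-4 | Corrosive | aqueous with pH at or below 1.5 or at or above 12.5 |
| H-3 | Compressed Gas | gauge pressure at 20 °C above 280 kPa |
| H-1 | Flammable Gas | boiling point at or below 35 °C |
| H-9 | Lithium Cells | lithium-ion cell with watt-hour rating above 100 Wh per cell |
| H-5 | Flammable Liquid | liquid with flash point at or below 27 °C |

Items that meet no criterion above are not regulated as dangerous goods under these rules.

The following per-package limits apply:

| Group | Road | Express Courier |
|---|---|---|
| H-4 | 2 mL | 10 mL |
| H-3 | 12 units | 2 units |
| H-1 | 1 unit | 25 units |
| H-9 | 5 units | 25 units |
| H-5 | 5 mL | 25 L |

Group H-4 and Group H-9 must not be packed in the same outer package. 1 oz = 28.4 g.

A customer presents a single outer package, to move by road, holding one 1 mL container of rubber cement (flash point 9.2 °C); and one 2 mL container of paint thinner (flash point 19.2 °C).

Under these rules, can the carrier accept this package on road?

The rubber cement has flash point 9.2 °C, which is ≤ 27 °C, so it is Group H-5 (Flammable Liquid).
Flash point 19.2 °C meets the Group H-5 criterion (Flammable Liquid), so the paint thinner is Group H-5.
Group H-5 net quantity: 1 mL + 2 mL = 3 mL.
3 mL ≤ 5 mL (road limit, Group H-5) — within limit.

Yes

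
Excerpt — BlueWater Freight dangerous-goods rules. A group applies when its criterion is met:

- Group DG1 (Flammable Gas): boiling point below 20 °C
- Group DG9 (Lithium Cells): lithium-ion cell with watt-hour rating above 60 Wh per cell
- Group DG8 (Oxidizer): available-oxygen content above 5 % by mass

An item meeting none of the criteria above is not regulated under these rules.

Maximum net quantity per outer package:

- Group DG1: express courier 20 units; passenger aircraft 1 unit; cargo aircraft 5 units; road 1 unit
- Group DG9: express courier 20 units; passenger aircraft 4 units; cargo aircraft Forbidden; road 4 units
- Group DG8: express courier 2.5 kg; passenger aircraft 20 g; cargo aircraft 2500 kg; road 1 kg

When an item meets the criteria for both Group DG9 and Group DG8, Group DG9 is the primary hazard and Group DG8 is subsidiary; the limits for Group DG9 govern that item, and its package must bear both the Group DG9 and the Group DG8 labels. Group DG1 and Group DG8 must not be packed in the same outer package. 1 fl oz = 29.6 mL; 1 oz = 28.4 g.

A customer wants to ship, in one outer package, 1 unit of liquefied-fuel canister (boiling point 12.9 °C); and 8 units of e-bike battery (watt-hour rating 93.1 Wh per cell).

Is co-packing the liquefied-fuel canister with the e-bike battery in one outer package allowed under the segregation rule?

Boiling point 12.9 °C meets the Group DG1 criterion (Flammable Gas), so the liquefied-fuel canister is Group DG1.
With watt-hour rating 93.1 Wh per cell (> 60 Wh per cell), the e-bike battery falls in Group DG9.
No segregation rule bars Group DG1 with Group DG9.

Yes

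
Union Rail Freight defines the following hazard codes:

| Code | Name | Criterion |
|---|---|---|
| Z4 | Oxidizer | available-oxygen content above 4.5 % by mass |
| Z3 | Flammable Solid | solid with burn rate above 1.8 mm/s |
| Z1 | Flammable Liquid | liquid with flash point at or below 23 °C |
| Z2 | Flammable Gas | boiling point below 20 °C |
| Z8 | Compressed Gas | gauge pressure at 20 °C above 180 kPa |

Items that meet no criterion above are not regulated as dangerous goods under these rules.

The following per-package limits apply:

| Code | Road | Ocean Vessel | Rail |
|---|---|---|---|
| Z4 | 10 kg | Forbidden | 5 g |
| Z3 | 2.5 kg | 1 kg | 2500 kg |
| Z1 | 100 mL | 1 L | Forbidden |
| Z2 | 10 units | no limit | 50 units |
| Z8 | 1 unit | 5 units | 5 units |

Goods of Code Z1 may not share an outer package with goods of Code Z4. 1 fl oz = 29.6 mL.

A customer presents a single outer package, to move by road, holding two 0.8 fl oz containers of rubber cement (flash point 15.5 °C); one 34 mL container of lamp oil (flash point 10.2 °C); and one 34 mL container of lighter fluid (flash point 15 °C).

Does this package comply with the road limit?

No

Rubber cement: flash point 15.5 °C ≤ 23 °C → Code Z1 (Flammable Liquid).
Lamp oil: flash point 10.2 °C ≤ 23 °C → Code Z1 (Flammable Liquid).
Flash point 15 °C meets the Code Z1 criterion (Flammable Liquid), so the lighter fluid is Code Z1.
Total Code Z1: (two 0.8 fl oz containers = 47.36 mL) + 34 mL + 34 mL = 115.36 mL.
That exceeds the Code Z1 road limit of 100 mL.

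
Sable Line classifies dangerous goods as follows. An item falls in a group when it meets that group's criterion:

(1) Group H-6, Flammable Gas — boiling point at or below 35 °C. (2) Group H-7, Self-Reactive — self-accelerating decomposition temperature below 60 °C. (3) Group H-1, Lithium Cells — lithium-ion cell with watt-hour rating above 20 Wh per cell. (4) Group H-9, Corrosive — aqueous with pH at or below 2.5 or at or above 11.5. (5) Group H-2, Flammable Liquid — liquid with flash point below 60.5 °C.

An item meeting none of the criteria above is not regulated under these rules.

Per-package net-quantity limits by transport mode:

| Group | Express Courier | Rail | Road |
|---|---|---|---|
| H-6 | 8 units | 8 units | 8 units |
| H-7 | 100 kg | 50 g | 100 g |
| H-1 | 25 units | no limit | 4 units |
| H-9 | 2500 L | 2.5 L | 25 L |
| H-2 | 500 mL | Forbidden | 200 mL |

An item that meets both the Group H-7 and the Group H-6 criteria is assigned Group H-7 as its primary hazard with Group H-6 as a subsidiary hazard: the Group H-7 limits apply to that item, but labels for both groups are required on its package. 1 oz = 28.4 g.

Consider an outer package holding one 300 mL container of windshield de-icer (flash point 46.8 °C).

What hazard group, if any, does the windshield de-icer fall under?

Windshield de-icer: flash point 46.8 °C < 60.5 °C → Group H-2 (Flammable Liquid).

Group H-2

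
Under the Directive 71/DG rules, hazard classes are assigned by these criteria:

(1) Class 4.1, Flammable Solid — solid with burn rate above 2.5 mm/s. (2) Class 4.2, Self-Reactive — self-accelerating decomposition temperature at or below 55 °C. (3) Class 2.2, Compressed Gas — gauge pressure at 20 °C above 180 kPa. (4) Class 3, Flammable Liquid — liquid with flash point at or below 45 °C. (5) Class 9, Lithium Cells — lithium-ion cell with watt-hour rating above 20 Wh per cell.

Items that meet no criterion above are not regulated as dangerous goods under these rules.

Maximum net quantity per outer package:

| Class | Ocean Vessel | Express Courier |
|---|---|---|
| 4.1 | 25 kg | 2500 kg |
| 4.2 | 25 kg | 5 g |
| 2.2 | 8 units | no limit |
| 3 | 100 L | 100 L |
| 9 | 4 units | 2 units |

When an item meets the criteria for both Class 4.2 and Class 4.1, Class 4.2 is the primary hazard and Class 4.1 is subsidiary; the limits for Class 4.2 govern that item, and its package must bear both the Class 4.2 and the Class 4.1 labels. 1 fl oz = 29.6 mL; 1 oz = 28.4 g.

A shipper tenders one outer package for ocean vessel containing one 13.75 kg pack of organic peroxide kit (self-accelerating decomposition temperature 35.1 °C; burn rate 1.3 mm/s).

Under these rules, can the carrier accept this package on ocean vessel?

Yes

With self-accelerating decomposition temperature 35.1 °C (≤ 55 °C), the organic peroxide kit falls in Class 4.2.
Class 4.2 quantity: 13.75 kg.
13.75 kg is within the ocean vessel limit of 25 kg for Class 4.2.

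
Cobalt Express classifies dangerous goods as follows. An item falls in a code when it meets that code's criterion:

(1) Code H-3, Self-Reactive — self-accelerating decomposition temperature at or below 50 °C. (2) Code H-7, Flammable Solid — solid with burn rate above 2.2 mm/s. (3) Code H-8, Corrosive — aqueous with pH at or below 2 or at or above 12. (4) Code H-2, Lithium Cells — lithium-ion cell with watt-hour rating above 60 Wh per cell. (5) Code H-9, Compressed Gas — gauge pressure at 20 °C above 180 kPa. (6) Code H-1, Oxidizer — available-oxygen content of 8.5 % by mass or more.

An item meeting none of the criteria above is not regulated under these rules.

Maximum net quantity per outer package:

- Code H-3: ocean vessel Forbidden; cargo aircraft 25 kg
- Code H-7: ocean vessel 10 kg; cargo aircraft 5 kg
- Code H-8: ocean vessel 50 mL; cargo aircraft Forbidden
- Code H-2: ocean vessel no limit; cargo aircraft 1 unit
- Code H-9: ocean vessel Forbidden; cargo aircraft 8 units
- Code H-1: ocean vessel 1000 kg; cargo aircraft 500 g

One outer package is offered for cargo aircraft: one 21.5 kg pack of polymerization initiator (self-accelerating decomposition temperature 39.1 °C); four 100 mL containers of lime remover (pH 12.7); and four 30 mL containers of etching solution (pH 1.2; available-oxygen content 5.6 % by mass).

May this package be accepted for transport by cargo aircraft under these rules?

The polymerization initiator has self-accelerating decomposition temperature 39.1 °C, which is ≤ 50 °C, so it is Code H-3 (Self-Reactive).
With pH 12.7 (≥ 12), the lime remover falls in Code H-8.
With pH 1.2 (≤ 2), the etching solution falls in Code H-8.
Total Code H-8: (four 100 mL containers = 400 mL) + (four 30 mL containers = 120 mL) = 520 mL.
By cargo aircraft, Code H-8 is Forbidden regardless of quantity.
Code H-3 quantity: 21.5 kg.
21.5 kg ≤ 25 kg (cargo aircraft limit, Code H-3) — within limit.

No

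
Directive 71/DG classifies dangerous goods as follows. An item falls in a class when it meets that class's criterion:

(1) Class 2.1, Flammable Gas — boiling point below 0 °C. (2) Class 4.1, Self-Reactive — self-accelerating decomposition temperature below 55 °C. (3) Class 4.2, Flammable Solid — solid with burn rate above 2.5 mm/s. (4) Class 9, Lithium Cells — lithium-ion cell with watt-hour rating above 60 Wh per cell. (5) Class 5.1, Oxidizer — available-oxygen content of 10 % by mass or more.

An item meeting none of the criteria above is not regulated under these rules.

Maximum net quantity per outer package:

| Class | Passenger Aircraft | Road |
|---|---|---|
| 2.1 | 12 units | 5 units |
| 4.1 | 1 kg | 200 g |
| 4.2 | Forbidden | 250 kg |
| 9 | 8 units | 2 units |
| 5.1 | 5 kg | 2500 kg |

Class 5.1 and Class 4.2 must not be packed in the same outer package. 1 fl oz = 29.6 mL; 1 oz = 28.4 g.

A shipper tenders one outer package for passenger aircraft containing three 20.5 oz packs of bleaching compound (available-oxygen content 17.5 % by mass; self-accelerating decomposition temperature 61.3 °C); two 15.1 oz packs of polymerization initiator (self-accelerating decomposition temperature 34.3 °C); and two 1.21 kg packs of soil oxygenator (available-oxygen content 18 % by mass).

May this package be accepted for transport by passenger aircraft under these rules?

The bleaching compound has available-oxygen content 17.5 % by mass, which is ≥ 10 % by mass, so it is Class 5.1 (Oxidizer).
Polymerization initiator: self-accelerating decomposition temperature 34.3 °C < 55 °C → Class 4.1 (Self-Reactive).
Available-oxygen content 18 % by mass meets the Class 5.1 criterion (Oxidizer), so the soil oxygenator is Class 5.1.
Class 5.1 net quantity: (three 20.5 oz packs = 1746.6 g) + (two 1.21 kg packs = 2.42 kg) = 4166.6 g.
4166.6 g ≤ 5 kg (passenger aircraft limit, Class 5.1) — within limit.
Class 4.1 quantity: two 15.1 oz packs = 857.68 g.
857.68 g ≤ 1 kg (passenger aircraft limit, Class 4.1) — within limit.
The segregation rule (Class 5.1 with Class 4.2) does not apply to Class 5.1 with Class 4.1.
Every hazard class is within its passenger aircraft limit and no segregation rule is violated.

Yes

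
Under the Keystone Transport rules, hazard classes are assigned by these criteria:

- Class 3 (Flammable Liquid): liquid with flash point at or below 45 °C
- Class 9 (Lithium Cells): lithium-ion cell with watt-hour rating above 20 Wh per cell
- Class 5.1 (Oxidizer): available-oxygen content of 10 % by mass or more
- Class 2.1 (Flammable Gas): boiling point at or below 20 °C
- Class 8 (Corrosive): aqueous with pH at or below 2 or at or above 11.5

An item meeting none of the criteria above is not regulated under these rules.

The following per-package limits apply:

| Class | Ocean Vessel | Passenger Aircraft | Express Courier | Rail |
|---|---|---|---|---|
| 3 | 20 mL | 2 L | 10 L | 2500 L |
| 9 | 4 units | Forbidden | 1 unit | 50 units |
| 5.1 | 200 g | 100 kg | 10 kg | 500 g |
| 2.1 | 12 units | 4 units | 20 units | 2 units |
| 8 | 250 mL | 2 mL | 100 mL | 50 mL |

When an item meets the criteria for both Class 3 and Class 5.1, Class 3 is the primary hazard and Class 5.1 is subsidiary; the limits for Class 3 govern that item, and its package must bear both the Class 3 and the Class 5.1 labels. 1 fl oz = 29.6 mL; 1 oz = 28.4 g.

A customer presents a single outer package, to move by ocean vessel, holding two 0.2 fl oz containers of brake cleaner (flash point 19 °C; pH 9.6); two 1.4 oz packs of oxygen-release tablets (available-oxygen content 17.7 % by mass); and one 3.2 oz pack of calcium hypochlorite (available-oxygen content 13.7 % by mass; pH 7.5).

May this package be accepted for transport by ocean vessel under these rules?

Yes

Flash point 19 °C meets the Class 3 criterion (Flammable Liquid), so the brake cleaner is Class 3.
Oxygen-release tablets: available-oxygen content 17.7 % by mass ≥ 10 % by mass → Class 5.1 (Oxidizer).
Calcium hypochlorite: available-oxygen content 13.7 % by mass ≥ 10 % by mass → Class 5.1 (Oxidizer).
Class 5.1 net quantity: (two 1.4 oz packs = 79.52 g) + (one 3.2 oz pack = 90.88 g) = 170.4 g.
170.4 g is within the ocean vessel limit of 200 g for Class 5.1.
Class 3 quantity: two 0.2 fl oz containers = 11.84 mL.
That is within the Class 3 ocean vessel limit of 20 mL.
Every hazard class is within its ocean vessel limit and no segregation rule is violated.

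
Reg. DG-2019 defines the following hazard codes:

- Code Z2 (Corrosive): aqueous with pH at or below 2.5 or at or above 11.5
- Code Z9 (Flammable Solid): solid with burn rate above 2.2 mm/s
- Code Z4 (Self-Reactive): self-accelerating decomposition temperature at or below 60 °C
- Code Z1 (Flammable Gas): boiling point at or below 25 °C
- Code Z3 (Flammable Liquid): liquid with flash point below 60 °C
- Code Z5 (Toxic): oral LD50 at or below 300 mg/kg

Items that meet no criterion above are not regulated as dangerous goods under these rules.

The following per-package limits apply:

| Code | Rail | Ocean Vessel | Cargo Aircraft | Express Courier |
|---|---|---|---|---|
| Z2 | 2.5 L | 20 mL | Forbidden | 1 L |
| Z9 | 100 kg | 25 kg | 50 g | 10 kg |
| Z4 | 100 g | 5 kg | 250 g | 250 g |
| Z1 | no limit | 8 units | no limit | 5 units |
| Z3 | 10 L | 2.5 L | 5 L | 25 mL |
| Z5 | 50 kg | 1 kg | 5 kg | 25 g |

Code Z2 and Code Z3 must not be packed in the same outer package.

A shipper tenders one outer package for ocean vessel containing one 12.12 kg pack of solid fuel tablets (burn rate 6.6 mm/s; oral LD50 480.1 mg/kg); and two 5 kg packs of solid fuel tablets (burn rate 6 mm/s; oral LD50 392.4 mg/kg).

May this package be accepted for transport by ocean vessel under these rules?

Burn rate 6.6 mm/s meets the Code Z9 criterion (Flammable Solid), so the solid fuel tablets are Code Z9.
Burn rate 6 mm/s meets the Code Z9 criterion (Flammable Solid), so the solid fuel tablets are Code Z9.
Total Code Z9: 12.12 kg + (two 5 kg packs = 10 kg) = 22.12 kg.
That is within the Code Z9 ocean vessel limit of 25 kg.

Yes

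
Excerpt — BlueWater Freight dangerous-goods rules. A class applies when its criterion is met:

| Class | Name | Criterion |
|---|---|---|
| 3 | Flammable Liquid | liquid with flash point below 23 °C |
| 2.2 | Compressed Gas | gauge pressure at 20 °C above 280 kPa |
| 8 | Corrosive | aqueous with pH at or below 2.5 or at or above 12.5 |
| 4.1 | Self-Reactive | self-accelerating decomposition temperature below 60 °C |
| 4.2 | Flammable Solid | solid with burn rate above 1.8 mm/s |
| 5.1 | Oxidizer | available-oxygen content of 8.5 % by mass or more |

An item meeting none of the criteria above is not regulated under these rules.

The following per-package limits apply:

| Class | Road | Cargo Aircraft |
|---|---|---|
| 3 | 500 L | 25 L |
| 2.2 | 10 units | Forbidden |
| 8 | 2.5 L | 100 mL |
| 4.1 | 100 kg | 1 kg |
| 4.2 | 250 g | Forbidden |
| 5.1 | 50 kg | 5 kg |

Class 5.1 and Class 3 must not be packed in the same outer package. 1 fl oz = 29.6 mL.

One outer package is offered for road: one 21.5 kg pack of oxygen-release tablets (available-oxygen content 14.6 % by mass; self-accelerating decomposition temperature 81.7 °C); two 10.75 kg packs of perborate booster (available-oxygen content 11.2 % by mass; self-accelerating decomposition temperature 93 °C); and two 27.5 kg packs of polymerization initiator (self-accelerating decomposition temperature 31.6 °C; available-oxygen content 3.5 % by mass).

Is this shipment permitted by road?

Available-oxygen content 14.6 % by mass meets the Class 5.1 criterion (Oxidizer), so the oxygen-release tablets are Class 5.1.
Perborate booster: available-oxygen content 11.2 % by mass ≥ 8.5 % by mass → Class 5.1 (Oxidizer).
With self-accelerating decomposition temperature 31.6 °C (< 60 °C), the polymerization initiator falls in Class 4.1.
Class 5.1 net quantity: 21.5 kg + (two 10.75 kg packs = 21.5 kg) = 43 kg.
That is within the Class 5.1 road limit of 50 kg.
Class 4.1 quantity: two 27.5 kg packs = 55 kg.
That is within the Class 4.1 road limit of 100 kg.
The segregation rule (Class 5.1 with Class 3) does not apply to Class 5.1 with Class 4.1.
Every hazard class is within its road limit and no segregation rule is violated.

Yes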